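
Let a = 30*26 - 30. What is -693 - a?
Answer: -1443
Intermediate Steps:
a = 750 (a = 780 - 30 = 750)
-693 - a = -693 - 1*750 = -693 - 750 = -1443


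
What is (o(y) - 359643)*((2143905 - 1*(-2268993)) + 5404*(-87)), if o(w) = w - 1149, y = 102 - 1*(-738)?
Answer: -1419200748000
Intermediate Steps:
y = 840 (y = 102 + 738 = 840)
o(w) = -1149 + w
(o(y) - 359643)*((2143905 - 1*(-2268993)) + 5404*(-87)) = ((-1149 + 840) - 359643)*((2143905 - 1*(-2268993)) + 5404*(-87)) = (-309 - 359643)*((2143905 + 2268993) - 470148) = -359952*(4412898 - 470148) = -359952*3942750 = -1419200748000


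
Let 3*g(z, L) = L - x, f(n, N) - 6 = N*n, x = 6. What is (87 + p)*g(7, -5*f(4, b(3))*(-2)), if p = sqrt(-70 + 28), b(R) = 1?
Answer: 2726 + 94*I*sqrt(42)/3 ≈ 2726.0 + 203.06*I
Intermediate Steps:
f(n, N) = 6 + N*n
g(z, L) = -2 + L/3 (g(z, L) = (L - 1*6)/3 = (L - 6)/3 = (-6 + L)/3 = -2 + L/3)
p = I*sqrt(42) (p = sqrt(-42) = I*sqrt(42) ≈ 6.4807*I)
(87 + p)*g(7, -5*f(4, b(3))*(-2)) = (87 + I*sqrt(42))*(-2 + (-5*(6 + 1*4)*(-2))/3) = (87 + I*sqrt(42))*(-2 + (-5*(6 + 4)*(-2))/3) = (87 + I*sqrt(42))*(-2 + (-5*10*(-2))/3) = (87 + I*sqrt(42))*(-2 + (-50*(-2))/3) = (87 + I*sqrt(42))*(-2 + (1/3)*100) = (87 + I*sqrt(42))*(-2 + 100/3) = (87 + I*sqrt(42))*(94/3) = 2726 + 94*I*sqrt(42)/3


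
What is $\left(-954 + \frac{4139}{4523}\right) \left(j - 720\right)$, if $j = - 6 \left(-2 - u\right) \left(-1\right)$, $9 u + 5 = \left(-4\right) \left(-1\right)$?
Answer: $\frac{9457901782}{13569} \approx 6.9702 \cdot 10^{5}$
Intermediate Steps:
$u = - \frac{1}{9}$ ($u = - \frac{5}{9} + \frac{\left(-4\right) \left(-1\right)}{9} = - \frac{5}{9} + \frac{1}{9} \cdot 4 = - \frac{5}{9} + \frac{4}{9} = - \frac{1}{9} \approx -0.11111$)
$j = - \frac{34}{3}$ ($j = - 6 \left(-2 - - \frac{1}{9}\right) \left(-1\right) = - 6 \left(-2 + \frac{1}{9}\right) \left(-1\right) = \left(-6\right) \left(- \frac{17}{9}\right) \left(-1\right) = \frac{34}{3} \left(-1\right) = - \frac{34}{3} \approx -11.333$)
$\left(-954 + \frac{4139}{4523}\right) \left(j - 720\right) = \left(-954 + \frac{4139}{4523}\right) \left(- \frac{34}{3} - 720\right) = \left(-954 + 4139 \cdot \frac{1}{4523}\right) \left(- \frac{2194}{3}\right) = \left(-954 + \frac{4139}{4523}\right) \left(- \frac{2194}{3}\right) = \left(- \frac{4310803}{4523}\right) \left(- \frac{2194}{3}\right) = \frac{9457901782}{13569}$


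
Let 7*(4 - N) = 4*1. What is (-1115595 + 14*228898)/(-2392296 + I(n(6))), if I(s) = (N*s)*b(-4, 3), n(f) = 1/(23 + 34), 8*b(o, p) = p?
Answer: -277833941/318175365 ≈ -0.87321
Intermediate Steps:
b(o, p) = p/8
N = 24/7 (N = 4 - 4/7 = 24/7 ≈ 3.4286)
n(f) = 1/57
I(s) = 9*s/7 (I(s) = (24*s/7)*((⅛)*3) = (24*s/7)*(3/8) = 9*s/7)
(-1115595 + 14*228898)/(-2392296 + I(n(6))) = (-1115595 + 14*228898)/(-2392296 + (9/7)*(1/57)) = (-1115595 + 3204572)/(-2392296 + 3/133) = 2088977/(-318175365/133) = 2088977*(-133/318175365) = -277833941/318175365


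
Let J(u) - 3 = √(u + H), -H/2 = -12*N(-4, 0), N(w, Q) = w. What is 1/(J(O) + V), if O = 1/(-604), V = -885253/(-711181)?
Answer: 1296733856277904/34831891470844649 - 1011556829522*I*√8755735/34831891470844649 ≈ 0.037228 - 0.085933*I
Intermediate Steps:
V = 885253/711181 (V = -885253*(-1/711181) = 885253/711181 ≈ 1.2448)
O = -1/604 ≈ -0.0016556
H = -96 (H = -(-24)*(-4) = -2*48 = -96)
J(u) = 3 + √(-96 + u) (J(u) = 3 + √(u - 96) = 3 + √(-96 + u))
1/(J(O) + V) = 1/((3 + √(-96 - 1/604)) + 885253/711181) = 1/((3 + √(-57985/604)) + 885253/711181) = 1/((3 + I*√8755735/302) + 885253/711181) = 1/(3018796/711181 + I*√8755735/302)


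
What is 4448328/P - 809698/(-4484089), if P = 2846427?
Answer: 7417148300746/4254544000001 ≈ 1.7433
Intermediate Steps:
4448328/P - 809698/(-4484089) = 4448328/2846427 - 809698/(-4484089) = 4448328*(1/2846427) - 809698*(-1/4484089) = 1482776/948809 + 809698/4484089 = 7417148300746/4254544000001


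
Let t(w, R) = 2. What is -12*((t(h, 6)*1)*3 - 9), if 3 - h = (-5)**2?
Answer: 36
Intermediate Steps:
h = -22 (h = 3 - 1*(-5)**2 = 3 - 1*25 = 3 - 25 = -22)
-12*((t(h, 6)*1)*3 - 9) = -12*((2*1)*3 - 9) = -12*(2*3 - 9) = -12*(6 - 9) = -12*(-3) = 36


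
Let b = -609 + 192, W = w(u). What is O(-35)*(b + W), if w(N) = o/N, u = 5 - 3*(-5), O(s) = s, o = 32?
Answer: 14539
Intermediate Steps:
u = 20 (u = 5 + 15 = 20)
w(N) = 32/N
W = 8/5 (W = 32/20 = 32*(1/20) = 8/5 ≈ 1.6000)
b = -417
O(-35)*(b + W) = -35*(-417 + 8/5) = -35*(-2077/5) = 14539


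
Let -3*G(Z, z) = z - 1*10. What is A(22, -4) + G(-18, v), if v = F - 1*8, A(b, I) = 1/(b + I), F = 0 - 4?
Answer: 133/18 ≈ 7.3889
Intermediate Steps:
F = -4
A(b, I) = 1/(I + b)
v = -12 (v = -4 - 1*8 = -4 - 8 = -12)
G(Z, z) = 10/3 - z/3 (G(Z, z) = -(z - 1*10)/3 = -(z - 10)/3 = -(-10 + z)/3 = 10/3 - z/3)
A(22, -4) + G(-18, v) = 1/(-4 + 22) + (10/3 - ⅓*(-12)) = 1/18 + (10/3 + 4) = 1/18 + 22/3 = 133/18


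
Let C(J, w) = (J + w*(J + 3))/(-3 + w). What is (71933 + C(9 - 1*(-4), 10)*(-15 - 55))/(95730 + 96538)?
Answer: 70203/192268 ≈ 0.36513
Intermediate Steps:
C(J, w) = (J + w*(3 + J))/(-3 + w)
(71933 + C(9 - 1*(-4), 10)*(-15 - 55))/(95730 + 96538) = (71933 + (((9 - 1*(-4)) + 3*10 + (9 - 1*(-4))*10)/(-3 + 10))*(-15 - 55))/(95730 + 96538) = (71933 + (((9 + 4) + 30 + (9 + 4)*10)/7)*(-70))/192268 = (71933 + ((13 + 30 + 13*10)/7)*(-70))*(1/192268) = (71933 + ((13 + 30 + 130)/7)*(-70))*(1/192268) = (71933 + ((⅐)*173)*(-70))*(1/192268) = (71933 + (173/7)*(-70))*(1/192268) = (71933 - 1730)*(1/192268) = 70203*(1/192268) = 70203/192268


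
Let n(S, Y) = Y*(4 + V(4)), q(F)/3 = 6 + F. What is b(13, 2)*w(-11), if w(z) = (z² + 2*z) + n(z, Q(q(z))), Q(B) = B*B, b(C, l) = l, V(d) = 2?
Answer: 2898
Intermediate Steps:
q(F) = 18 + 3*F (q(F) = 3*(6 + F) = 18 + 3*F)
Q(B) = B²
n(S, Y) = 6*Y (n(S, Y) = Y*(4 + 2) = Y*6 = 6*Y)
w(z) = z² + 2*z + 6*(18 + 3*z)² (w(z) = (z² + 2*z) + 6*(18 + 3*z)² = z² + 2*z + 6*(18 + 3*z)²)
b(13, 2)*w(-11) = 2*(1944 + 55*(-11)² + 650*(-11)) = 2*(1944 + 55*121 - 7150) = 2*(1944 + 6655 - 7150) = 2*1449 = 2898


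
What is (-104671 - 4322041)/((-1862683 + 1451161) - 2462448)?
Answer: 2213356/1436985 ≈ 1.5403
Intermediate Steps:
(-104671 - 4322041)/((-1862683 + 1451161) - 2462448) = -4426712/(-411522 - 2462448) = -4426712/(-2873970) = -4426712*(-1/2873970) = 2213356/1436985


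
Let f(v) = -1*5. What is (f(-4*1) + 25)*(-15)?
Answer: -300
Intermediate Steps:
f(v) = -5
(f(-4*1) + 25)*(-15) = (-5 + 25)*(-15) = 20*(-15) = -300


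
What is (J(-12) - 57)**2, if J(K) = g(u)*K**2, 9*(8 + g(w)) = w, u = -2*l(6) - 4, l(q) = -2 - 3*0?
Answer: 1461681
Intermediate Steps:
l(q) = -2 (l(q) = -2 + 0 = -2)
u = 0 (u = -2*(-2) - 4 = 4 - 4 = 0)
g(w) = -8 + w/9
J(K) = -8*K**2 (J(K) = (-8 + (1/9)*0)*K**2 = (-8 + 0)*K**2 = -8*K**2)
(J(-12) - 57)**2 = (-8*(-12)**2 - 57)**2 = (-8*144 - 57)**2 = (-1152 - 57)**2 = (-1209)**2 = 1461681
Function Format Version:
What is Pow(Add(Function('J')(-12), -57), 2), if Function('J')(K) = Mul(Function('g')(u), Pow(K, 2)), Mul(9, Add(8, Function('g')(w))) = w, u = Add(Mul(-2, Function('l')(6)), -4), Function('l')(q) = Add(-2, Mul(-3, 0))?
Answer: 1461681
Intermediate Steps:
Function('l')(q) = -2 (Function('l')(q) = Add(-2, 0) = -2)
u = 0 (u = Add(Mul(-2, -2), -4) = Add(4, -4) = 0)
Function('g')(w) = Add(-8, Mul(Rational(1, 9), w))
Function('J')(K) = Mul(-8, Pow(K, 2)) (Function('J')(K) = Mul(Add(-8, Mul(Rational(1, 9), 0)), Pow(K, 2)) = Mul(Add(-8, 0), Pow(K, 2)) = Mul(-8, Pow(K, 2)))
Pow(Add(Function('J')(-12), -57), 2) = Pow(Add(Mul(-8, Pow(-12, 2)), -57), 2) = Pow(Add(Mul(-8, 144), -57), 2) = Pow(Add(-1152, -57), 2) = Pow(-1209, 2) = 1461681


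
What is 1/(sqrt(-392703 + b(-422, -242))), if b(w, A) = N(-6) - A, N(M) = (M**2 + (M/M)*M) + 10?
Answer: -I*sqrt(392421)/392421 ≈ -0.0015963*I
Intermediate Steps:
N(M) = 10 + M + M**2 (N(M) = (M**2 + 1*M) + 10 = (M**2 + M) + 10 = (M + M**2) + 10 = 10 + M + M**2)
b(w, A) = 40 - A (b(w, A) = (10 - 6 + (-6)**2) - A = (10 - 6 + 36) - A = 40 - A)
1/(sqrt(-392703 + b(-422, -242))) = 1/(sqrt(-392703 + (40 - 1*(-242)))) = 1/(sqrt(-392703 + (40 + 242))) = 1/(sqrt(-392703 + 282)) = 1/(sqrt(-392421)) = 1/(I*sqrt(392421)) = -I*sqrt(392421)/392421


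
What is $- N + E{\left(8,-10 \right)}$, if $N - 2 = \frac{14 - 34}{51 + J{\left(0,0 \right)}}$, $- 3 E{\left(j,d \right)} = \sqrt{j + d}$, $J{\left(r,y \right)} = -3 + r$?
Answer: $- \frac{19}{12} - \frac{i \sqrt{2}}{3} \approx -1.5833 - 0.4714 i$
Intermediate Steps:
$E{\left(j,d \right)} = - \frac{\sqrt{d + j}}{3}$ ($E{\left(j,d \right)} = - \frac{\sqrt{j + d}}{3} = - \frac{\sqrt{d + j}}{3}$)
$N = \frac{19}{12}$ ($N = 2 + \frac{14 - 34}{51 + \left(-3 + 0\right)} = 2 - \frac{20}{51 - 3} = 2 - \frac{20}{48} = 2 - \frac{5}{12} = \frac{19}{12} \approx 1.5833$)
$- N + E{\left(8,-10 \right)} = \left(-1\right) \frac{19}{12} - \frac{\sqrt{-10 + 8}}{3} = - \frac{19}{12} - \frac{\sqrt{-2}}{3} = - \frac{19}{12} - \frac{i \sqrt{2}}{3}$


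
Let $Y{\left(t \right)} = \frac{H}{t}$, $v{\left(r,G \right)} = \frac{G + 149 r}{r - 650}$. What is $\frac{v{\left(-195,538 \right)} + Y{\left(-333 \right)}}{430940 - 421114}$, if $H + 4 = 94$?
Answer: $\frac{1046679}{307209890} \approx 0.003407$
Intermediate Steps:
$v{\left(r,G \right)} = \frac{G + 149 r}{-650 + r}$
$H = 90$ ($H = -4 + 94 = 90$)
$Y{\left(t \right)} = \frac{90}{t}$
$\frac{v{\left(-195,538 \right)} + Y{\left(-333 \right)}}{430940 - 421114} = \frac{\frac{538 + 149 \left(-195\right)}{-650 - 195} + \frac{90}{-333}}{430940 - 421114} = \frac{\frac{538 - 29055}{-845} + 90 \left(- \frac{1}{333}\right)}{9826} = \left(\left(- \frac{1}{845}\right) \left(-28517\right) - \frac{10}{37}\right) \frac{1}{9826} = \left(\frac{28517}{845} - \frac{10}{37}\right) \frac{1}{9826} = \frac{1046679}{31265} \cdot \frac{1}{9826} = \frac{1046679}{307209890}$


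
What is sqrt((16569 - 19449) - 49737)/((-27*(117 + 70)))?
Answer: -I*sqrt(52617)/5049 ≈ -0.045432*I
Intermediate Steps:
sqrt((16569 - 19449) - 49737)/((-27*(117 + 70))) = sqrt(-2880 - 49737)/((-27*187)) = sqrt(-52617)/(-5049) = (I*sqrt(52617))*(-1/5049) = -I*sqrt(52617)/5049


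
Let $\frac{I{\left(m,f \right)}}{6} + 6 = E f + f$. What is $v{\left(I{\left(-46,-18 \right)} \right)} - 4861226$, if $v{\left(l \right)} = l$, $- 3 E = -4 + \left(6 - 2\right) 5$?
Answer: $-4860794$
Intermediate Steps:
$E = - \frac{16}{3}$ ($E = - \frac{-4 + \left(6 - 2\right) 5}{3} = - \frac{-4 + 4 \cdot 5}{3} = - \frac{-4 + 20}{3} = \left(- \frac{1}{3}\right) 16 = - \frac{16}{3} \approx -5.3333$)
$I{\left(m,f \right)} = -36 - 26 f$ ($I{\left(m,f \right)} = -36 + 6 \left(- \frac{16 f}{3} + f\right) = -36 + 6 \left(- \frac{13 f}{3}\right) = -36 - 26 f$)
$v{\left(I{\left(-46,-18 \right)} \right)} - 4861226 = \left(-36 - -468\right) - 4861226 = \left(-36 + 468\right) - 4861226 = 432 - 4861226 = -4860794$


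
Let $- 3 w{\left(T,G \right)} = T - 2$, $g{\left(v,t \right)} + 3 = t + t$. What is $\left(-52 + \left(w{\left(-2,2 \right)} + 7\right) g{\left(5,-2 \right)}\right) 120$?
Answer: $-13240$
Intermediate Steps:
$g{\left(v,t \right)} = -3 + 2 t$ ($g{\left(v,t \right)} = -3 + \left(t + t\right) = -3 + 2 t$)
$w{\left(T,G \right)} = \frac{2}{3} - \frac{T}{3}$ ($w{\left(T,G \right)} = - \frac{T - 2}{3} = - \frac{-2 + T}{3} = \frac{2}{3} - \frac{T}{3}$)
$\left(-52 + \left(w{\left(-2,2 \right)} + 7\right) g{\left(5,-2 \right)}\right) 120 = \left(-52 + \left(\left(\frac{2}{3} - - \frac{2}{3}\right) + 7\right) \left(-3 + 2 \left(-2\right)\right)\right) 120 = \left(-52 + \left(\left(\frac{2}{3} + \frac{2}{3}\right) + 7\right) \left(-3 - 4\right)\right) 120 = \left(-52 + \left(\frac{4}{3} + 7\right) \left(-7\right)\right) 120 = \left(-52 + \frac{25}{3} \left(-7\right)\right) 120 = \left(-52 - \frac{175}{3}\right) 120 = \left(- \frac{331}{3}\right) 120 = -13240$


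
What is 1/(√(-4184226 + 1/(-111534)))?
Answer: -I*√52051073327108790/466683462685 ≈ -0.00048887*I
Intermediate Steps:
1/(√(-4184226 + 1/(-111534))) = 1/(√(-4184226 - 1/111534)) = 1/(√(-466683462685/111534)) = 1/(I*√52051073327108790/111534) = -I*√52051073327108790/466683462685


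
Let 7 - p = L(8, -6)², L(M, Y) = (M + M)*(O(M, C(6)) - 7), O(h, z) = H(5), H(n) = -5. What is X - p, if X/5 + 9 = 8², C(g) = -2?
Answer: 37132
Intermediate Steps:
O(h, z) = -5
X = 275 (X = -45 + 5*8² = -45 + 5*64 = -45 + 320 = 275)
L(M, Y) = -24*M (L(M, Y) = (M + M)*(-5 - 7) = (2*M)*(-12) = -24*M)
p = -36857 (p = 7 - (-24*8)² = 7 - 1*(-192)² = 7 - 1*36864 = 7 - 36864 = -36857)
X - p = 275 - 1*(-36857) = 275 + 36857 = 37132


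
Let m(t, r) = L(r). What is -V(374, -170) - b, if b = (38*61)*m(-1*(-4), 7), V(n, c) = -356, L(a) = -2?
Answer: 4992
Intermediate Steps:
m(t, r) = -2
b = -4636 (b = (38*61)*(-2) = 2318*(-2) = -4636)
-V(374, -170) - b = -1*(-356) - 1*(-4636) = 356 + 4636 = 4992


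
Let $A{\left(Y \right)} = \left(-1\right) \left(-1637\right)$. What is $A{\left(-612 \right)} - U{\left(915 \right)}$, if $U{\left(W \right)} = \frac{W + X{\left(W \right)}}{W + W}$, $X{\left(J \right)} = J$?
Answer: $1636$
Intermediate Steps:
$A{\left(Y \right)} = 1637$
$U{\left(W \right)} = 1$ ($U{\left(W \right)} = \frac{W + W}{W + W} = \frac{2 W}{2 W} = 2 W \frac{1}{2 W} = 1$)
$A{\left(-612 \right)} - U{\left(915 \right)} = 1637 - 1 = 1636$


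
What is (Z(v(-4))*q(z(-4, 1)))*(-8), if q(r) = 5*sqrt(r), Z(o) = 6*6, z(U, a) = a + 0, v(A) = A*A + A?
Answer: -1440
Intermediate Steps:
v(A) = A + A**2 (v(A) = A**2 + A = A + A**2)
z(U, a) = a
Z(o) = 36
(Z(v(-4))*q(z(-4, 1)))*(-8) = (36*(5*sqrt(1)))*(-8) = (36*(5*1))*(-8) = (36*5)*(-8) = 180*(-8) = -1440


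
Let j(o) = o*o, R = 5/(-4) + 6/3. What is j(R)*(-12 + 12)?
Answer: 0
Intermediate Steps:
R = ¾ (R = 5*(-¼) + 6*(⅓) = -5/4 + 2 = ¾ ≈ 0.75000)
j(o) = o²
j(R)*(-12 + 12) = (¾)²*(-12 + 12) = (9/16)*0 = 0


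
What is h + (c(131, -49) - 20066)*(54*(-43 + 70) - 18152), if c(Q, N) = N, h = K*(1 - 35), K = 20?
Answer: 335799130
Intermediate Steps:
h = -680 (h = 20*(1 - 35) = 20*(-34) = -680)
h + (c(131, -49) - 20066)*(54*(-43 + 70) - 18152) = -680 + (-49 - 20066)*(54*(-43 + 70) - 18152) = -680 - 20115*(54*27 - 18152) = -680 - 20115*(1458 - 18152) = -680 - 20115*(-16694) = -680 + 335799810 = 335799130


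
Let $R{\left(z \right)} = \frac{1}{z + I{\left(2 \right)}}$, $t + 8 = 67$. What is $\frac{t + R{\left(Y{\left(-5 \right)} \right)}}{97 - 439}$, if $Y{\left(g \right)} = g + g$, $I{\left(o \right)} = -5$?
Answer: $- \frac{442}{2565} \approx -0.17232$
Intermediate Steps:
$t = 59$ ($t = -8 + 67 = 59$)
$Y{\left(g \right)} = 2 g$
$R{\left(z \right)} = \frac{1}{-5 + z}$ ($R{\left(z \right)} = \frac{1}{z - 5} = \frac{1}{-5 + z}$)
$\frac{t + R{\left(Y{\left(-5 \right)} \right)}}{97 - 439} = \frac{59 + \frac{1}{-5 + 2 \left(-5\right)}}{97 - 439} = \frac{59 + \frac{1}{-5 - 10}}{-342} = \left(59 + \frac{1}{-15}\right) \left(- \frac{1}{342}\right) = \left(59 - \frac{1}{15}\right) \left(- \frac{1}{342}\right) = \frac{884}{15} \left(- \frac{1}{342}\right) = - \frac{442}{2565}$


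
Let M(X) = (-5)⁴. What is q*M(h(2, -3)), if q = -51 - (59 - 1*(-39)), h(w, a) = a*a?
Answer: -93125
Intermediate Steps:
h(w, a) = a²
M(X) = 625
q = -149 (q = -51 - (59 + 39) = -51 - 1*98 = -51 - 98 = -149)
q*M(h(2, -3)) = -149*625 = -93125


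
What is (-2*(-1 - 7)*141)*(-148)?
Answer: -333888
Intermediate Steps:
(-2*(-1 - 7)*141)*(-148) = (-2*(-8)*141)*(-148) = (16*141)*(-148) = 2256*(-148) = -333888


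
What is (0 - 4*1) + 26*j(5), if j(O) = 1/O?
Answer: 6/5 ≈ 1.2000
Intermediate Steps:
(0 - 4*1) + 26*j(5) = (0 - 4*1) + 26/5 = (0 - 4) + 26*(⅕) = -4 + 26/5 = 6/5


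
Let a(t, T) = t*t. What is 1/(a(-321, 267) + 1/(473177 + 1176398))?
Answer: 1649575/169973857576 ≈ 9.7049e-6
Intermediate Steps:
a(t, T) = t**2
1/(a(-321, 267) + 1/(473177 + 1176398)) = 1/((-321)**2 + 1/(473177 + 1176398)) = 1/(103041 + 1/1649575) = 1/(169973857576/1649575) = 1649575/169973857576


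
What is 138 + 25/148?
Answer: 20449/148 ≈ 138.17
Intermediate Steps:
138 + 25/148 = 20449/148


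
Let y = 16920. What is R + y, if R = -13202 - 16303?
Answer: -12585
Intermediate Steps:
R = -29505
R + y = -29505 + 16920 = -12585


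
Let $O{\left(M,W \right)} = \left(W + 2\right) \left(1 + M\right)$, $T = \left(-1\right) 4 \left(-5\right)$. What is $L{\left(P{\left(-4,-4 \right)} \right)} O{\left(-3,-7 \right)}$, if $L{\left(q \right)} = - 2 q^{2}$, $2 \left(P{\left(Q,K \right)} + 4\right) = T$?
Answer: $-720$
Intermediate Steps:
$T = 20$ ($T = \left(-4\right) \left(-5\right) = 20$)
$P{\left(Q,K \right)} = 6$ ($P{\left(Q,K \right)} = -4 + \frac{1}{2} \cdot 20 = -4 + 10 = 6$)
$O{\left(M,W \right)} = \left(1 + M\right) \left(2 + W\right)$ ($O{\left(M,W \right)} = \left(2 + W\right) \left(1 + M\right) = \left(1 + M\right) \left(2 + W\right)$)
$L{\left(P{\left(-4,-4 \right)} \right)} O{\left(-3,-7 \right)} = - 2 \cdot 6^{2} \left(2 - 7 + 2 \left(-3\right) - -21\right) = \left(-2\right) 36 \left(2 - 7 - 6 + 21\right) = \left(-72\right) 10 = -720$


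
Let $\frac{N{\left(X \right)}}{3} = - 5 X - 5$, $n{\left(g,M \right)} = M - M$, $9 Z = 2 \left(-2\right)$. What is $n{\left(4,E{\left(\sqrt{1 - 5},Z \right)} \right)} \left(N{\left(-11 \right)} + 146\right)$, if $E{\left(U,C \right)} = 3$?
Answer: $0$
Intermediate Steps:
$Z = - \frac{4}{9}$ ($Z = \frac{2 \left(-2\right)}{9} = \frac{1}{9} \left(-4\right) = - \frac{4}{9} \approx -0.44444$)
$n{\left(g,M \right)} = 0$
$N{\left(X \right)} = -15 - 15 X$ ($N{\left(X \right)} = 3 \left(- 5 X - 5\right) = 3 \left(-5 - 5 X\right) = -15 - 15 X$)
$n{\left(4,E{\left(\sqrt{1 - 5},Z \right)} \right)} \left(N{\left(-11 \right)} + 146\right) = 0 \left(\left(-15 - -165\right) + 146\right) = 0 \left(\left(-15 + 165\right) + 146\right) = 0 \left(150 + 146\right) = 0 \cdot 296 = 0$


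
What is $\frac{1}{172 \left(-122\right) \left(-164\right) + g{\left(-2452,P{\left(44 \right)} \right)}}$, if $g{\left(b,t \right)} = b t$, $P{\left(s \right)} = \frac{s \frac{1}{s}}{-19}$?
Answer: $\frac{19}{65388596} \approx 2.9057 \cdot 10^{-7}$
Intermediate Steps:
$P{\left(s \right)} = - \frac{1}{19}$ ($P{\left(s \right)} = 1 \left(- \frac{1}{19}\right) = - \frac{1}{19}$)
$\frac{1}{172 \left(-122\right) \left(-164\right) + g{\left(-2452,P{\left(44 \right)} \right)}} = \frac{1}{172 \left(-122\right) \left(-164\right) - - \frac{2452}{19}} = \frac{1}{\left(-20984\right) \left(-164\right) + \frac{2452}{19}} = \frac{1}{3441376 + \frac{2452}{19}} = \frac{1}{\frac{65388596}{19}} = \frac{19}{65388596}$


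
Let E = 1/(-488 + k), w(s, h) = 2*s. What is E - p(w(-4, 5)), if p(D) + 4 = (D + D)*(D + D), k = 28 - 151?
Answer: -153973/611 ≈ -252.00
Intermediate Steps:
k = -123
p(D) = -4 + 4*D² (p(D) = -4 + (D + D)*(D + D) = -4 + (2*D)*(2*D) = -4 + 4*D²)
E = -1/611 (E = 1/(-488 - 123) = 1/(-611) = -1/611 ≈ -0.0016367)
E - p(w(-4, 5)) = -1/611 - (-4 + 4*(2*(-4))²) = -1/611 - (-4 + 4*(-8)²) = -1/611 - (-4 + 4*64) = -1/611 - (-4 + 256) = -1/611 - 1*252 = -1/611 - 252 = -153973/611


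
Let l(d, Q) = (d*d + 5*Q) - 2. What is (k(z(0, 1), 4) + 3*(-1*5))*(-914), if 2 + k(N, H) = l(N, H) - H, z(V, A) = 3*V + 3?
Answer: -5484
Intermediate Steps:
l(d, Q) = -2 + d² + 5*Q (l(d, Q) = (d² + 5*Q) - 2 = -2 + d² + 5*Q)
z(V, A) = 3 + 3*V
k(N, H) = -4 + N² + 4*H (k(N, H) = -2 + ((-2 + N² + 5*H) - H) = -2 + (-2 + N² + 4*H) = -4 + N² + 4*H)
(k(z(0, 1), 4) + 3*(-1*5))*(-914) = ((-4 + (3 + 3*0)² + 4*4) + 3*(-1*5))*(-914) = ((-4 + (3 + 0)² + 16) + 3*(-5))*(-914) = ((-4 + 3² + 16) - 15)*(-914) = ((-4 + 9 + 16) - 15)*(-914) = (21 - 15)*(-914) = 6*(-914) = -5484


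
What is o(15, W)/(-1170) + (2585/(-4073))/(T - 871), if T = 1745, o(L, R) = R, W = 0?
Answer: -2585/3559802 ≈ -0.00072616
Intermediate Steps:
o(15, W)/(-1170) + (2585/(-4073))/(T - 871) = 0/(-1170) + (2585/(-4073))/(1745 - 871) = 0*(-1/1170) + (2585*(-1/4073))/874 = 0 - 2585/4073*1/874 = 0 - 2585/3559802 = -2585/3559802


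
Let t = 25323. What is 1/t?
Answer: 1/25323 ≈ 3.9490e-5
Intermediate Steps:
1/t = 1/25323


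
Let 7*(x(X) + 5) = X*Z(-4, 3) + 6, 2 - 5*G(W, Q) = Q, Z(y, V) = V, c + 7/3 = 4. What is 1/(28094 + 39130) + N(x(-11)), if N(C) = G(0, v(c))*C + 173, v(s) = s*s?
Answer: 175835591/1008360 ≈ 174.38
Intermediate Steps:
c = 5/3 (c = -7/3 + 4 = 5/3 ≈ 1.6667)
v(s) = s²
G(W, Q) = ⅖ - Q/5
x(X) = -29/7 + 3*X/7 (x(X) = -5 + (X*3 + 6)/7 = -5 + (3*X + 6)/7 = -5 + (6 + 3*X)/7 = -5 + (6/7 + 3*X/7) = -29/7 + 3*X/7)
N(C) = 173 - 7*C/45 (N(C) = (⅖ - (5/3)²/5)*C + 173 = (⅖ - ⅕*25/9)*C + 173 = (⅖ - 5/9)*C + 173 = -7*C/45 + 173 = 173 - 7*C/45)
1/(28094 + 39130) + N(x(-11)) = 1/(28094 + 39130) + (173 - 7*(-29/7 + (3/7)*(-11))/45) = 1/67224 + (173 - 7*(-29/7 - 33/7)/45) = 1/67224 + (173 - 7/45*(-62/7)) = 1/67224 + (173 + 62/45) = 1/67224 + 7847/45 = 175835591/1008360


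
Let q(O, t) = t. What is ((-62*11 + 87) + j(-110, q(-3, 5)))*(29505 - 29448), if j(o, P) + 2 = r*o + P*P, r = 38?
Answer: -270864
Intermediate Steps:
j(o, P) = -2 + P² + 38*o (j(o, P) = -2 + (38*o + P*P) = -2 + (38*o + P²) = -2 + (P² + 38*o) = -2 + P² + 38*o)
((-62*11 + 87) + j(-110, q(-3, 5)))*(29505 - 29448) = ((-62*11 + 87) + (-2 + 5² + 38*(-110)))*(29505 - 29448) = ((-682 + 87) + (-2 + 25 - 4180))*57 = (-595 - 4157)*57 = -4752*57 = -270864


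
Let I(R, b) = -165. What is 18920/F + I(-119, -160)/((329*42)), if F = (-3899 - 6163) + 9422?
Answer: -1089759/36848 ≈ -29.574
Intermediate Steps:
F = -640 (F = -10062 + 9422 = -640)
18920/F + I(-119, -160)/((329*42)) = 18920/(-640) - 165/(329*42) = 18920*(-1/640) - 165/13818 = -473/16 - 165*1/13818 = -473/16 - 55/4606 = -1089759/36848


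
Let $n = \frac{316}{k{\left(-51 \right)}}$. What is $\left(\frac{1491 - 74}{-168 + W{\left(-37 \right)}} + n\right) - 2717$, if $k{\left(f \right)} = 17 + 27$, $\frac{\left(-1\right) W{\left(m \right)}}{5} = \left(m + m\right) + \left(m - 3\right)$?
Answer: $- \frac{11967229}{4422} \approx -2706.3$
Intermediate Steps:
$W{\left(m \right)} = 15 - 15 m$ ($W{\left(m \right)} = - 5 \left(\left(m + m\right) + \left(m - 3\right)\right) = - 5 \left(2 m + \left(m - 3\right)\right) = - 5 \left(2 m + \left(-3 + m\right)\right) = - 5 \left(-3 + 3 m\right) = 15 - 15 m$)
$k{\left(f \right)} = 44$
$n = \frac{79}{11}$ ($n = \frac{316}{44} = 316 \cdot \frac{1}{44} = \frac{79}{11} \approx 7.1818$)
$\left(\frac{1491 - 74}{-168 + W{\left(-37 \right)}} + n\right) - 2717 = \left(\frac{1491 - 74}{-168 + \left(15 - -555\right)} + \frac{79}{11}\right) - 2717 = \left(\frac{1417}{-168 + \left(15 + 555\right)} + \frac{79}{11}\right) - 2717 = \left(\frac{1417}{-168 + 570} + \frac{79}{11}\right) - 2717 = \left(\frac{1417}{402} + \frac{79}{11}\right) - 2717 = \frac{47345}{4422} - 2717 = - \frac{11967229}{4422}$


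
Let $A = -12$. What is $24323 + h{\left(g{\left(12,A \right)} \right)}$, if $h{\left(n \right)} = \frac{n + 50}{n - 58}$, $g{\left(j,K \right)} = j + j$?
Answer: $\frac{413454}{17} \approx 24321.0$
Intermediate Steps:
$g{\left(j,K \right)} = 2 j$
$h{\left(n \right)} = \frac{50 + n}{-58 + n}$
$24323 + h{\left(g{\left(12,A \right)} \right)} = 24323 + \frac{50 + 2 \cdot 12}{-58 + 2 \cdot 12} = 24323 + \frac{50 + 24}{-58 + 24} = 24323 + \frac{1}{-34} \cdot 74 = 24323 - \frac{37}{17} = \frac{413454}{17}$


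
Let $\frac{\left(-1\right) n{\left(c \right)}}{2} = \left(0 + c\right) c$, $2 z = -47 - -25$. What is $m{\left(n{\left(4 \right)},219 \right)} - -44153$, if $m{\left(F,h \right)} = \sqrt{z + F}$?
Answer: $44153 + i \sqrt{43} \approx 44153.0 + 6.5574 i$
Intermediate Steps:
$z = -11$ ($z = \frac{-47 - -25}{2} = \frac{-47 + 25}{2} = \frac{1}{2} \left(-22\right) = -11$)
$n{\left(c \right)} = - 2 c^{2}$ ($n{\left(c \right)} = - 2 \left(0 + c\right) c = - 2 c c = - 2 c^{2}$)
$m{\left(F,h \right)} = \sqrt{-11 + F}$
$m{\left(n{\left(4 \right)},219 \right)} - -44153 = \sqrt{-11 - 2 \cdot 4^{2}} - -44153 = \sqrt{-11 - 32} + 44153 = \sqrt{-43} + 44153 = i \sqrt{43} + 44153 = 44153 + i \sqrt{43}$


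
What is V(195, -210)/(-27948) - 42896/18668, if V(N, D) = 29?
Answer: -299849695/130433316 ≈ -2.2989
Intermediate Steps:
V(195, -210)/(-27948) - 42896/18668 = 29/(-27948) - 42896/18668 = 29*(-1/27948) - 42896*1/18668 = -29/27948 - 10724/4667 = -299849695/130433316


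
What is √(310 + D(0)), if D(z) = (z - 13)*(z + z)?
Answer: √310 ≈ 17.607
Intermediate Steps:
D(z) = 2*z*(-13 + z) (D(z) = (-13 + z)*(2*z) = 2*z*(-13 + z))
√(310 + D(0)) = √(310 + 2*0*(-13 + 0)) = √(310 + 2*0*(-13)) = √(310 + 0) = √310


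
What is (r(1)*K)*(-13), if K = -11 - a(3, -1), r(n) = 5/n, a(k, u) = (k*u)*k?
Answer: 130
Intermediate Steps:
a(k, u) = u*k**2
K = -2 (K = -11 - (-1)*3**2 = -11 - (-1)*9 = -11 - 1*(-9) = -11 + 9 = -2)
(r(1)*K)*(-13) = ((5/1)*(-2))*(-13) = ((5*1)*(-2))*(-13) = (5*(-2))*(-13) = -10*(-13) = 130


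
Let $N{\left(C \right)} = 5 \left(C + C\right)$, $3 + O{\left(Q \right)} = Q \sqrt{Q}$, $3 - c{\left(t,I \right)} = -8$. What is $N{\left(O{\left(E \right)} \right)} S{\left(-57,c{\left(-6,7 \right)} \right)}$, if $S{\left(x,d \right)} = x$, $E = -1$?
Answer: $1710 + 570 i \approx 1710.0 + 570.0 i$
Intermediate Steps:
$c{\left(t,I \right)} = 11$ ($c{\left(t,I \right)} = 3 - -8 = 3 + 8 = 11$)
$O{\left(Q \right)} = -3 + Q^{\frac{3}{2}}$ ($O{\left(Q \right)} = -3 + Q \sqrt{Q} = -3 + Q^{\frac{3}{2}}$)
$N{\left(C \right)} = 10 C$ ($N{\left(C \right)} = 5 \cdot 2 C = 10 C$)
$N{\left(O{\left(E \right)} \right)} S{\left(-57,c{\left(-6,7 \right)} \right)} = 10 \left(-3 + \left(-1\right)^{\frac{3}{2}}\right) \left(-57\right) = 10 \left(-3 - i\right) \left(-57\right) = \left(-30 - 10 i\right) \left(-57\right) = 1710 + 570 i$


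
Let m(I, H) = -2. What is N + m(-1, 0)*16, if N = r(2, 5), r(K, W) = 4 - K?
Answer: -30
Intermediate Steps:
N = 2 (N = 4 - 1*2 = 4 - 2 = 2)
N + m(-1, 0)*16 = 2 - 2*16 = 2 - 32 = -30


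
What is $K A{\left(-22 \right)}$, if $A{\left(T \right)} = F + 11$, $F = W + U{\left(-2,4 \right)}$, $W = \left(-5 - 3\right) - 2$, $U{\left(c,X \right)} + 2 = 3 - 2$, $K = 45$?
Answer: $0$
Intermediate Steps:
$U{\left(c,X \right)} = -1$ ($U{\left(c,X \right)} = -2 + \left(3 - 2\right) = -2 + 1 = -1$)
$W = -10$ ($W = -8 - 2 = -10$)
$F = -11$ ($F = -10 - 1 = -11$)
$A{\left(T \right)} = 0$ ($A{\left(T \right)} = -11 + 11 = 0$)
$K A{\left(-22 \right)} = 45 \cdot 0 = 0$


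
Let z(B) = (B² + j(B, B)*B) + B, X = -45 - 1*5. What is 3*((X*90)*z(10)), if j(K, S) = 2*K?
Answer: -4185000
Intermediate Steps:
X = -50 (X = -45 - 5 = -50)
z(B) = B + 3*B² (z(B) = (B² + (2*B)*B) + B = (B² + 2*B²) + B = 3*B² + B = B + 3*B²)
3*((X*90)*z(10)) = 3*((-50*90)*(10*(1 + 3*10))) = 3*(-45000*(1 + 30)) = 3*(-45000*31) = 3*(-4500*310) = 3*(-1395000) = -4185000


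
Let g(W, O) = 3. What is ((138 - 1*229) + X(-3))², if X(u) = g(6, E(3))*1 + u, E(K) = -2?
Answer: 8281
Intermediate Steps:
X(u) = 3 + u (X(u) = 3*1 + u = 3 + u)
((138 - 1*229) + X(-3))² = ((138 - 1*229) + (3 - 3))² = ((138 - 229) + 0)² = (-91 + 0)² = (-91)² = 8281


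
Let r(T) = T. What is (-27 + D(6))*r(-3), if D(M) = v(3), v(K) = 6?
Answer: 63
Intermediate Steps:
D(M) = 6
(-27 + D(6))*r(-3) = (-27 + 6)*(-3) = -21*(-3) = 63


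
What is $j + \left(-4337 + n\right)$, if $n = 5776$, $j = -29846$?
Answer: $-28407$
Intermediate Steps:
$j + \left(-4337 + n\right) = -29846 + \left(-4337 + 5776\right) = -29846 + 1439 = -28407$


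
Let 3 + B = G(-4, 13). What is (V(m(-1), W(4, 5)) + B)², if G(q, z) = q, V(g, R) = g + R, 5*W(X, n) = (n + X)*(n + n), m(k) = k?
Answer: 100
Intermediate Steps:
W(X, n) = 2*n*(X + n)/5 (W(X, n) = ((n + X)*(n + n))/5 = ((X + n)*(2*n))/5 = (2*n*(X + n))/5 = 2*n*(X + n)/5)
V(g, R) = R + g
B = -7 (B = -3 - 4 = -7)
(V(m(-1), W(4, 5)) + B)² = (((⅖)*5*(4 + 5) - 1) - 7)² = (((⅖)*5*9 - 1) - 7)² = ((18 - 1) - 7)² = (17 - 7)² = 10² = 100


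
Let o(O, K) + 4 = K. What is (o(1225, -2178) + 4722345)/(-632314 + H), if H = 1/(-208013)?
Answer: -981855266119/131529532083 ≈ -7.4649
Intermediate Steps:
o(O, K) = -4 + K
H = -1/208013 ≈ -4.8074e-6
(o(1225, -2178) + 4722345)/(-632314 + H) = ((-4 - 2178) + 4722345)/(-632314 - 1/208013) = (-2182 + 4722345)/(-131529532083/208013) = 4720163*(-208013/131529532083) = -981855266119/131529532083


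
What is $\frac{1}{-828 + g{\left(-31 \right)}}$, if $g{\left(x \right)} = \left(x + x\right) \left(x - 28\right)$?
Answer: $\frac{1}{2830} \approx 0.00035336$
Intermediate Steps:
$g{\left(x \right)} = 2 x \left(-28 + x\right)$
$\frac{1}{-828 + g{\left(-31 \right)}} = \frac{1}{-828 + 2 \left(-31\right) \left(-28 - 31\right)} = \frac{1}{-828 + 2 \left(-31\right) \left(-59\right)} = \frac{1}{-828 + 3658} = \frac{1}{2830}$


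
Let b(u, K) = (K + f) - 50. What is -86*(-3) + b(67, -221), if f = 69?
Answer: 56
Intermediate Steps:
b(u, K) = 19 + K (b(u, K) = (K + 69) - 50 = (69 + K) - 50 = 19 + K)
-86*(-3) + b(67, -221) = -86*(-3) + (19 - 221) = 258 - 202 = 56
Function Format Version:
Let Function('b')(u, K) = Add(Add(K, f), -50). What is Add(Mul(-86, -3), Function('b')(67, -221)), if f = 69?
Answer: 56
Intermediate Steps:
Function('b')(u, K) = Add(19, K) (Function('b')(u, K) = Add(Add(K, 69), -50) = Add(Add(69, K), -50) = Add(19, K))
Add(Mul(-86, -3), Function('b')(67, -221)) = Add(Mul(-86, -3), Add(19, -221)) = Add(258, -202) = 56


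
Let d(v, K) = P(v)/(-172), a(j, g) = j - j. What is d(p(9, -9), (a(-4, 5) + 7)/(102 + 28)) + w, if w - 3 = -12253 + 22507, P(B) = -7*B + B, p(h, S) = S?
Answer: 882075/86 ≈ 10257.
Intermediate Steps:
a(j, g) = 0
P(B) = -6*B
w = 10257 (w = 3 + (-12253 + 22507) = 3 + 10254 = 10257)
d(v, K) = 3*v/86 (d(v, K) = -6*v/(-172) = -6*v*(-1/172) = 3*v/86)
d(p(9, -9), (a(-4, 5) + 7)/(102 + 28)) + w = (3/86)*(-9) + 10257 = -27/86 + 10257 = 882075/86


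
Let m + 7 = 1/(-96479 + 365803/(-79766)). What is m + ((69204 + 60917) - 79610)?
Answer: 388684325067602/7696109717 ≈ 50504.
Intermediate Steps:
m = -53872847785/7696109717 (m = -7 + 1/(-96479 + 365803/(-79766)) = -7 + 1/(-96479 + 365803*(-1/79766)) = -7 + 1/(-96479 - 365803/79766) = -7 + 1/(-7696109717/79766) = -7 - 79766/7696109717 = -53872847785/7696109717 ≈ -7.0000)
m + ((69204 + 60917) - 79610) = -53872847785/7696109717 + ((69204 + 60917) - 79610) = -53872847785/7696109717 + (130121 - 79610) = -53872847785/7696109717 + 50511 = 388684325067602/7696109717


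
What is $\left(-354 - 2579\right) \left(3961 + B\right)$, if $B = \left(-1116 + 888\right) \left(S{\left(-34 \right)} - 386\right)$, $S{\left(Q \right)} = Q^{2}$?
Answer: $503299867$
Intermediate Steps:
$B = -175560$ ($B = \left(-1116 + 888\right) \left(\left(-34\right)^{2} - 386\right) = - 228 \left(1156 - 386\right) = \left(-228\right) 770 = -175560$)
$\left(-354 - 2579\right) \left(3961 + B\right) = \left(-354 - 2579\right) \left(3961 - 175560\right) = \left(-2933\right) \left(-171599\right) = 503299867$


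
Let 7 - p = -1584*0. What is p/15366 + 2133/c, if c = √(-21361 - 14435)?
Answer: 7/15366 - 711*I*√8949/5966 ≈ 0.00045555 - 11.274*I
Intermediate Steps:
p = 7 (p = 7 - (-1584)*0 = 7 - 1*0 = 7 + 0 = 7)
c = 2*I*√8949 (c = √(-35796) = 2*I*√8949 ≈ 189.2*I)
p/15366 + 2133/c = 7/15366 + 2133/((2*I*√8949)) = 7*(1/15366) + 2133*(-I*√8949/17898) = 7/15366 - 711*I*√8949/5966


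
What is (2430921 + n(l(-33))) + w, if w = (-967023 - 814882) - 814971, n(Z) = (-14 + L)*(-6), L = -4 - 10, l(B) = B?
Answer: -165787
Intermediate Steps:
L = -14
n(Z) = 168 (n(Z) = (-14 - 14)*(-6) = -28*(-6) = 168)
w = -2596876 (w = -1781905 - 814971 = -2596876)
(2430921 + n(l(-33))) + w = (2430921 + 168) - 2596876 = 2431089 - 2596876 = -165787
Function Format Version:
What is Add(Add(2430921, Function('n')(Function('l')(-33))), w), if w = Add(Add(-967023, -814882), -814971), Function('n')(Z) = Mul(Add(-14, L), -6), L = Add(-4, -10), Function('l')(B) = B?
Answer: -165787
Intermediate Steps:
L = -14
Function('n')(Z) = 168 (Function('n')(Z) = Mul(Add(-14, -14), -6) = Mul(-28, -6) = 168)
w = -2596876 (w = Add(-1781905, -814971) = -2596876)
Add(Add(2430921, Function('n')(Function('l')(-33))), w) = Add(Add(2430921, 168), -2596876) = Add(2431089, -2596876) = -165787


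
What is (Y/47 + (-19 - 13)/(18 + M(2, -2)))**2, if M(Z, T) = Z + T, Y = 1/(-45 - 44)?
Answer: 4480561969/1417296609 ≈ 3.1613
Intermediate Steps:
Y = -1/89 (Y = 1/(-89) = -1/89 ≈ -0.011236)
M(Z, T) = T + Z
(Y/47 + (-19 - 13)/(18 + M(2, -2)))**2 = (-1/89/47 + (-19 - 13)/(18 + (-2 + 2)))**2 = (-1/89*1/47 - 32/(18 + 0))**2 = (-1/4183 - 32/18)**2 = (-1/4183 - 32*1/18)**2 = (-1/4183 - 16/9)**2 = (-66937/37647)**2 = 4480561969/1417296609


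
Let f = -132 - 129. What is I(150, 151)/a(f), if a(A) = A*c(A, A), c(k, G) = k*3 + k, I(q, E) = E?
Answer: 151/272484 ≈ 0.00055416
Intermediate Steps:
c(k, G) = 4*k (c(k, G) = 3*k + k = 4*k)
f = -261
a(A) = 4*A² (a(A) = A*(4*A) = 4*A²)
I(150, 151)/a(f) = 151/((4*(-261)²)) = 151/((4*68121)) = 151/272484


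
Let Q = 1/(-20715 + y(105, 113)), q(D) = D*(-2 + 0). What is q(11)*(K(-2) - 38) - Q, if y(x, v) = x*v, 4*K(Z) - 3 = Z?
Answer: 3674963/4425 ≈ 830.50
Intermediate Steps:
K(Z) = ¾ + Z/4
q(D) = -2*D (q(D) = D*(-2) = -2*D)
y(x, v) = v*x
Q = -1/8850 (Q = 1/(-20715 + 113*105) = 1/(-20715 + 11865) = 1/(-8850) = -1/8850 ≈ -0.00011299)
q(11)*(K(-2) - 38) - Q = (-2*11)*((¾ + (¼)*(-2)) - 38) - 1*(-1/8850) = -22*((¾ - ½) - 38) + 1/8850 = -22*(¼ - 38) + 1/8850 = -22*(-151/4) + 1/8850 = 1661/2 + 1/8850 = 3674963/4425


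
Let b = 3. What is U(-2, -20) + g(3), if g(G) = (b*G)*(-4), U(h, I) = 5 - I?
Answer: -11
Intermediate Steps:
g(G) = -12*G (g(G) = (3*G)*(-4) = -12*G)
U(-2, -20) + g(3) = (5 - 1*(-20)) - 12*3 = (5 + 20) - 36 = 25 - 36 = -11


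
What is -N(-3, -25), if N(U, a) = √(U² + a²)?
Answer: -√634 ≈ -25.179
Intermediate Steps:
-N(-3, -25) = -√((-3)² + (-25)²) = -√(9 + 625) = -√634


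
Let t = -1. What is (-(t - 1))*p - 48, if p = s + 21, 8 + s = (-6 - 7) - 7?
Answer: -62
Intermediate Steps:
s = -28 (s = -8 + ((-6 - 7) - 7) = -8 + (-13 - 7) = -8 - 20 = -28)
p = -7 (p = -28 + 21 = -7)
(-(t - 1))*p - 48 = -(-1 - 1)*(-7) - 48 = -1*(-2)*(-7) - 48 = 2*(-7) - 48 = -14 - 48 = -62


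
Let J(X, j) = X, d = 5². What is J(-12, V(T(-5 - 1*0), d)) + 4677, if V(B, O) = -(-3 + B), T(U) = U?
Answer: 4665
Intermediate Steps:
d = 25
V(B, O) = 3 - B
J(-12, V(T(-5 - 1*0), d)) + 4677 = -12 + 4677 = 4665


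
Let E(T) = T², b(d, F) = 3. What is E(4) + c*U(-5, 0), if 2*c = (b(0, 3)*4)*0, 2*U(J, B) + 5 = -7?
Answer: 16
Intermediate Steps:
U(J, B) = -6 (U(J, B) = -5/2 + (½)*(-7) = -5/2 - 7/2 = -6)
c = 0 (c = ((3*4)*0)/2 = (12*0)/2 = (½)*0 = 0)
E(4) + c*U(-5, 0) = 4² + 0*(-6) = 16 + 0 = 16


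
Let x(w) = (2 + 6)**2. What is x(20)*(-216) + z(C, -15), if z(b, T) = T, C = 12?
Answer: -13839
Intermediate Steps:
x(w) = 64 (x(w) = 8**2 = 64)
x(20)*(-216) + z(C, -15) = 64*(-216) - 15 = -13824 - 15 = -13839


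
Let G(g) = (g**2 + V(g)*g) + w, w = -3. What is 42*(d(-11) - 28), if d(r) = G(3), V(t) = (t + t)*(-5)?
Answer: -4704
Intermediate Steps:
V(t) = -10*t (V(t) = (2*t)*(-5) = -10*t)
G(g) = -3 - 9*g**2 (G(g) = (g**2 + (-10*g)*g) - 3 = (g**2 - 10*g**2) - 3 = -9*g**2 - 3 = -3 - 9*g**2)
d(r) = -84 (d(r) = -3 - 9*3**2 = -3 - 9*9 = -3 - 81 = -84)
42*(d(-11) - 28) = 42*(-84 - 28) = 42*(-112) = -4704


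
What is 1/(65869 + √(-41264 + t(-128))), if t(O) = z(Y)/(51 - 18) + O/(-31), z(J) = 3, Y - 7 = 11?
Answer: 22461329/1479519349486 - I*√4797728485/1479519349486 ≈ 1.5182e-5 - 4.6816e-8*I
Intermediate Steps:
Y = 18 (Y = 7 + 11 = 18)
t(O) = 1/11 - O/31 (t(O) = 3/(51 - 18) + O/(-31) = 3/33 + O*(-1/31) = 3*(1/33) - O/31 = 1/11 - O/31)
1/(65869 + √(-41264 + t(-128))) = 1/(65869 + √(-41264 + (1/11 - 1/31*(-128)))) = 1/(65869 + √(-41264 + (1/11 + 128/31))) = 1/(65869 + √(-41264 + 1439/341)) = 1/(65869 + √(-14069585/341)) = 1/(65869 + I*√4797728485/341)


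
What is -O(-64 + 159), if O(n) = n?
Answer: -95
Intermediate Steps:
-O(-64 + 159) = -(-64 + 159) = -1*95 = -95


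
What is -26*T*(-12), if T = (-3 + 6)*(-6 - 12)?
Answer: -16848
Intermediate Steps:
T = -54 (T = 3*(-18) = -54)
-26*T*(-12) = -26*(-54)*(-12) = 1404*(-12) = -16848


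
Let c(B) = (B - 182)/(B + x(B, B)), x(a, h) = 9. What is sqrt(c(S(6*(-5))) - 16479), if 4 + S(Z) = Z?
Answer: 3*I*sqrt(45751)/5 ≈ 128.34*I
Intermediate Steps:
S(Z) = -4 + Z
c(B) = (-182 + B)/(9 + B) (c(B) = (B - 182)/(B + 9) = (-182 + B)/(9 + B))
sqrt(c(S(6*(-5))) - 16479) = sqrt((-182 + (-4 + 6*(-5)))/(9 + (-4 + 6*(-5))) - 16479) = sqrt((-182 + (-4 - 30))/(9 + (-4 - 30)) - 16479) = sqrt((-182 - 34)/(9 - 34) - 16479) = sqrt(-216/(-25) - 16479) = sqrt(-1/25*(-216) - 16479) = sqrt(216/25 - 16479) = sqrt(-411759/25) = 3*I*sqrt(45751)/5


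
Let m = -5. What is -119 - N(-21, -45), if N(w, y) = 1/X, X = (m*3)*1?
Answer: -1784/15 ≈ -118.93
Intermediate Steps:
X = -15 (X = -5*3*1 = -15*1 = -15)
N(w, y) = -1/15 (N(w, y) = 1/(-15) = -1/15)
-119 - N(-21, -45) = -119 - 1*(-1/15) = -119 + 1/15 = -1784/15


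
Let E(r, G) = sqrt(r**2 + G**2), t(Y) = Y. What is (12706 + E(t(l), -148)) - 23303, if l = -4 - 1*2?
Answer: -10597 + 2*sqrt(5485) ≈ -10449.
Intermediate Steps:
l = -6 (l = -4 - 2 = -6)
E(r, G) = sqrt(G**2 + r**2)
(12706 + E(t(l), -148)) - 23303 = (12706 + sqrt((-148)**2 + (-6)**2)) - 23303 = (12706 + sqrt(21904 + 36)) - 23303 = (12706 + sqrt(21940)) - 23303 = (12706 + 2*sqrt(5485)) - 23303 = -10597 + 2*sqrt(5485)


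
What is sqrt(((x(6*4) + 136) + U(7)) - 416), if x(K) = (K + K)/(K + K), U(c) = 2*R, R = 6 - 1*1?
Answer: I*sqrt(269) ≈ 16.401*I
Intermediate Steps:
R = 5 (R = 6 - 1 = 5)
U(c) = 10 (U(c) = 2*5 = 10)
x(K) = 1 (x(K) = (2*K)/((2*K)) = (2*K)*(1/(2*K)) = 1)
sqrt(((x(6*4) + 136) + U(7)) - 416) = sqrt(((1 + 136) + 10) - 416) = sqrt((137 + 10) - 416) = sqrt(147 - 416) = sqrt(-269) = I*sqrt(269)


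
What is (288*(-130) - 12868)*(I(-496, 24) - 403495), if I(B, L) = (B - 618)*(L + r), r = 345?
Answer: 40978934788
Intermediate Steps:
I(B, L) = (-618 + B)*(345 + L) (I(B, L) = (B - 618)*(L + 345) = (-618 + B)*(345 + L))
(288*(-130) - 12868)*(I(-496, 24) - 403495) = (288*(-130) - 12868)*((-213210 - 618*24 + 345*(-496) - 496*24) - 403495) = (-37440 - 12868)*((-213210 - 14832 - 171120 - 11904) - 403495) = -50308*(-411066 - 403495) = -50308*(-814561) = 40978934788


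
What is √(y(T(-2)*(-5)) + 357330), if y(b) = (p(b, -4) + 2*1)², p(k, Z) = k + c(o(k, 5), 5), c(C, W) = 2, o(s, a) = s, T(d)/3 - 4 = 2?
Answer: √364726 ≈ 603.93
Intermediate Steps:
T(d) = 18 (T(d) = 12 + 3*2 = 12 + 6 = 18)
p(k, Z) = 2 + k (p(k, Z) = k + 2 = 2 + k)
y(b) = (4 + b)² (y(b) = ((2 + b) + 2*1)² = ((2 + b) + 2)² = (4 + b)²)
√(y(T(-2)*(-5)) + 357330) = √((4 + 18*(-5))² + 357330) = √((4 - 90)² + 357330) = √((-86)² + 357330) = √(7396 + 357330) = √364726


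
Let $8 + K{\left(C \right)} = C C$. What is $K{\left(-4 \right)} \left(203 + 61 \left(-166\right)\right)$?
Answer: $-79384$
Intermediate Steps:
$K{\left(C \right)} = -8 + C^{2}$ ($K{\left(C \right)} = -8 + C C = -8 + C^{2}$)
$K{\left(-4 \right)} \left(203 + 61 \left(-166\right)\right) = \left(-8 + \left(-4\right)^{2}\right) \left(203 + 61 \left(-166\right)\right) = \left(-8 + 16\right) \left(203 - 10126\right) = 8 \left(-9923\right) = -79384$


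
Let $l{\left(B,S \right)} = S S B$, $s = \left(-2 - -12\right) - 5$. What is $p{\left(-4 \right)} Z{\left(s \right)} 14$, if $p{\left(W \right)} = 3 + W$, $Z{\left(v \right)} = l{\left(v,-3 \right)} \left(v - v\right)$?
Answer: $0$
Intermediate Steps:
$s = 5$ ($s = \left(-2 + 12\right) - 5 = 10 - 5 = 5$)
$l{\left(B,S \right)} = B S^{2}$ ($l{\left(B,S \right)} = S^{2} B = B S^{2}$)
$Z{\left(v \right)} = 0$ ($Z{\left(v \right)} = v \left(-3\right)^{2} \left(v - v\right) = v 9 \cdot 0 = 9 v 0 = 0$)
$p{\left(-4 \right)} Z{\left(s \right)} 14 = \left(3 - 4\right) 0 \cdot 14 = \left(-1\right) 0 \cdot 14 = 0 \cdot 14 = 0$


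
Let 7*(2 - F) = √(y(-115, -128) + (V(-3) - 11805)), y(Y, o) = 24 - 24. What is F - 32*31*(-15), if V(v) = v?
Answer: 14882 - 12*I*√82/7 ≈ 14882.0 - 15.524*I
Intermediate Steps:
y(Y, o) = 0
F = 2 - 12*I*√82/7 (F = 2 - √(0 + (-3 - 11805))/7 = 2 - √(0 - 11808)/7 = 2 - 12*I*√82/7 ≈ 2.0 - 15.524*I)
F - 32*31*(-15) = (2 - 12*I*√82/7) - 32*31*(-15) = (2 - 12*I*√82/7) - 992*(-15) = (2 - 12*I*√82/7) + 14880 = 14882 - 12*I*√82/7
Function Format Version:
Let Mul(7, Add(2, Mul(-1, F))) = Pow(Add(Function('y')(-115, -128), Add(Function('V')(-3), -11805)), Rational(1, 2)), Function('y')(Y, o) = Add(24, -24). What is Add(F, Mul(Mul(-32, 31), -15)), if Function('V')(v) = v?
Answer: Add(14882, Mul(Rational(-12, 7), I, Pow(82, Rational(1, 2)))) ≈ Add(14882., Mul(-15.524, I))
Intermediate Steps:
Function('y')(Y, o) = 0
F = Add(2, Mul(Rational(-12, 7), I, Pow(82, Rational(1, 2)))) (F = Add(2, Mul(Rational(-1, 7), Pow(Add(0, Add(-3, -11805)), Rational(1, 2)))) = Add(2, Mul(Rational(-1, 7), Pow(Add(0, -11808), Rational(1, 2)))) = Add(2, Mul(Rational(-1, 7), Pow(-11808, Rational(1, 2)))) = Add(2, Mul(Rational(-1, 7), Mul(12, I, Pow(82, Rational(1, 2))))) = Add(2, Mul(Rational(-12, 7), I, Pow(82, Rational(1, 2)))) ≈ Add(2.0000, Mul(-15.524, I)))
Add(F, Mul(Mul(-32, 31), -15)) = Add(Add(2, Mul(Rational(-12, 7), I, Pow(82, Rational(1, 2)))), Mul(Mul(-32, 31), -15)) = Add(Add(2, Mul(Rational(-12, 7), I, Pow(82, Rational(1, 2)))), Mul(-992, -15)) = Add(Add(2, Mul(Rational(-12, 7), I, Pow(82, Rational(1, 2)))), 14880) = Add(14882, Mul(Rational(-12, 7), I, Pow(82, Rational(1, 2))))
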